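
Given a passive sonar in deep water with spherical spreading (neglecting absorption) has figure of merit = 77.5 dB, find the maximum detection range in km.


At max range FOM = TL, so 20*log10(R) = 77.5
R = 10^(77.5/20) = 7498.94 m = 7.5 km

7.5 km


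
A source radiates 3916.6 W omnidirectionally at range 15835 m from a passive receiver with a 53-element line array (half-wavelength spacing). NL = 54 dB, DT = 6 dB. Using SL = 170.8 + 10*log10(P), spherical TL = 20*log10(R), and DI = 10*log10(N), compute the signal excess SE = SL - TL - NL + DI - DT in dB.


79.98 dB


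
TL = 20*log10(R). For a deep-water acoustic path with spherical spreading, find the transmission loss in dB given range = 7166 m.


TL = 20*log10(7166) = 77.11

77.11 dB


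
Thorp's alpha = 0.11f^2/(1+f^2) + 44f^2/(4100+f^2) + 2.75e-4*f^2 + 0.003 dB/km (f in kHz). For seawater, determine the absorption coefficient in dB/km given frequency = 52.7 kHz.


f^2 = 2777.29
alpha = 0.11*2777.29/(1+2777.29) + 44*2777.29/(4100+2777.29) + 2.75e-4*2777.29 + 0.003 = 18.645

18.645 dB/km


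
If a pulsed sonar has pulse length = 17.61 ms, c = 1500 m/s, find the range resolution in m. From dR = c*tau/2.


dR = c*tau/2 = 1500 * 17.61e-3 / 2 = 13.2075

13.2075 m


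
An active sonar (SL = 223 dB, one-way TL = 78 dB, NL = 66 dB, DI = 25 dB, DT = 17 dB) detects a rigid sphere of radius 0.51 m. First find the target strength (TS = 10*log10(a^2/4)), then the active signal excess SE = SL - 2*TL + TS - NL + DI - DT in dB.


Step 1: TS = 10*log10(0.51^2/4) = -11.87 dB
Step 2: SE = SL - 2*TL + TS - NL + DI - DT = 223 - 2*78 + (-11.87) - 66 + 25 - 17 = -2.87

-2.87 dB


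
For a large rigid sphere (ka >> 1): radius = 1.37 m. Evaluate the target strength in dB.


-3.29 dB


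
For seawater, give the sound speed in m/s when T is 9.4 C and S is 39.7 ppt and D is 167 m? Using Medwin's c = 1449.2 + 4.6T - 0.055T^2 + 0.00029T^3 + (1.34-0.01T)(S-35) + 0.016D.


c = 1449.2 + 4.6*9.4 - 0.055*9.4^2 + 0.00029*9.4^3 + (1.34 - 0.01*9.4)*(39.7 - 35) + 0.016*167 = 1496.35

1496.35 m/s


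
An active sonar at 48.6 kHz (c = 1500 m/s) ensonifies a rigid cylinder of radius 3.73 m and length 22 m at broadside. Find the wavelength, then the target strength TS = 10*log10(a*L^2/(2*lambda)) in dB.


Step 1: lambda = c/f = 1500/48600 = 0.03086 m
Step 2: TS = 10*log10(a*L^2/(2*lambda)) = 10*log10(3.73*22^2/(2*0.03086)) = 44.66

44.66 dB


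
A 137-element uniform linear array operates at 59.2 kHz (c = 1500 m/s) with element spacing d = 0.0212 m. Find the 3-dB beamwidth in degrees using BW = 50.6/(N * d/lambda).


Step 1: lambda = 1500/59200 = 0.02534 m
Step 2: d/lambda = 0.0212/0.02534 = 0.8366
Step 3: BW = 50.6/(N * d/lambda) = 50.6/(137 * 0.8366) = 0.44

0.44 deg


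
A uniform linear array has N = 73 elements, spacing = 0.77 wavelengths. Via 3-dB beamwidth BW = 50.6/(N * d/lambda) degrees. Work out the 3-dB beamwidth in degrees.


BW = 50.6 / (73 * 0.77) = 50.6 / 56.21 = 0.9

0.9 deg


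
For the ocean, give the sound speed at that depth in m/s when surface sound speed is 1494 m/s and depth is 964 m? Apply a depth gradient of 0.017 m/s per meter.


c = 1494 + 0.017 * 964 = 1510.388

1510.388 m/s


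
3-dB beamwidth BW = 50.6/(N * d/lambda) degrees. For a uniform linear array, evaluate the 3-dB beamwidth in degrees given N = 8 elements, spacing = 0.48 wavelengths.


BW = 50.6 / (8 * 0.48) = 50.6 / 3.84 = 13.18

13.18 deg


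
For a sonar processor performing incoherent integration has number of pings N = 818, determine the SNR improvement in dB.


Gain = 5*log10(818) = 14.56

14.56 dB


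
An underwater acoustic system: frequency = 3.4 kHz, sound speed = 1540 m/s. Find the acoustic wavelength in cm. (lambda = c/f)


lambda = c/f = 1540 / 3400 = 0.4529 m = 45.29 cm

45.29 cm


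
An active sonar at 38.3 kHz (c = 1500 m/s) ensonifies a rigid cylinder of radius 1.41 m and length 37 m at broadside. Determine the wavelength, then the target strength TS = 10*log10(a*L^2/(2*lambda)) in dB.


Step 1: lambda = c/f = 1500/38300 = 0.03916 m
Step 2: TS = 10*log10(a*L^2/(2*lambda)) = 10*log10(1.41*37^2/(2*0.03916)) = 43.92

43.92 dB


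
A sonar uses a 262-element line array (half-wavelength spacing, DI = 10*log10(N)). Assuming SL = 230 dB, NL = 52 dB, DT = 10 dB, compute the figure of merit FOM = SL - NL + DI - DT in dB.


Step 1: DI = 10*log10(262) = 24.18 dB
Step 2: FOM = SL - NL + DI - DT = 230 - 52 + 24.18 - 10 = 192.18

192.18 dB


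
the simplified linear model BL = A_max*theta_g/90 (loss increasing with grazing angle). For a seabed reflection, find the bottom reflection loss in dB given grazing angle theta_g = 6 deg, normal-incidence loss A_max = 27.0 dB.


1.8 dB


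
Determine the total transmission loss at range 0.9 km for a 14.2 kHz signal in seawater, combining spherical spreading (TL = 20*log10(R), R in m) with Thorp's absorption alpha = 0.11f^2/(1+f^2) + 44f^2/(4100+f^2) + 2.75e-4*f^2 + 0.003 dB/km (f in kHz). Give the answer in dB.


Step 1 (Thorp): alpha = 0.11*201.64/(1+201.64) + 44*201.64/(4100+201.64) + 2.75e-4*201.64 + 0.003 = 2.2304 dB/km
Step 2: TL_spread = 20*log10(900) = 59.08 dB
Step 3: TL_abs = alpha*R = 2.2304 * 0.9 = 2.01 dB
Step 4: TL_total = 59.08 + 2.01 = 61.09

61.09 dB


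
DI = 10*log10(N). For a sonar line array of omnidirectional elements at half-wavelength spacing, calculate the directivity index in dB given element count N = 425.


26.28 dB


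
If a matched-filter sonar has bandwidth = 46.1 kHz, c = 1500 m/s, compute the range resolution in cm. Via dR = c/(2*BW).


dR = c/(2*BW) = 1500 / (2 * 46.1e3) = 0.0163 m = 1.63 cm

1.63 cm


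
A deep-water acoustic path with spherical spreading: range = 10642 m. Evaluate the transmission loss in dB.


80.54 dB


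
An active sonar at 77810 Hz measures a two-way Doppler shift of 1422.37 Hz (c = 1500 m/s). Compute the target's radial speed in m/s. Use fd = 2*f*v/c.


From fd = 2*f*v/c, v = c*fd/(2*f) = 1500 * 1422.37 / (2*77810) = 13.71

13.71 m/s


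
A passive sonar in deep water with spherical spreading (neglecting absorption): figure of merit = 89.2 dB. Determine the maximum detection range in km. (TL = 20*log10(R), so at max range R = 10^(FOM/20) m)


At max range FOM = TL, so 20*log10(R) = 89.2
R = 10^(89.2/20) = 28840.32 m = 28.84 km

28.84 km


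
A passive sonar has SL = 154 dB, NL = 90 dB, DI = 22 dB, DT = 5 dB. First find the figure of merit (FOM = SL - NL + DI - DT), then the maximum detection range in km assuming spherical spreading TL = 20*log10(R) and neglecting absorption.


Step 1: FOM = SL - NL + DI - DT = 154 - 90 + 22 - 5 = 81 dB
Step 2: at max range FOM = TL = 20*log10(R), so R = 10^(81/20) = 11220.18 m = 11.22 km

11.22 km


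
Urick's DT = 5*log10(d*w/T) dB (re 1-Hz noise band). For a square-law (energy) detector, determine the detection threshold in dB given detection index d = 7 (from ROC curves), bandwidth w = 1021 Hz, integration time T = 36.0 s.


11.49 dB


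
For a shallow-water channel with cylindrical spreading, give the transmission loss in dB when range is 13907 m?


41.43 dB


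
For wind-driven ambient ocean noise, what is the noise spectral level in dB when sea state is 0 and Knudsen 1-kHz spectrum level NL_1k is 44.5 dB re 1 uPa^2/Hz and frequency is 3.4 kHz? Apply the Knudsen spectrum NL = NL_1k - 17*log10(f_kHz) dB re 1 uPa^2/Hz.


35.46 dB


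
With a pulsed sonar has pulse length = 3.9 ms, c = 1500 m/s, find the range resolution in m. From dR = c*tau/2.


dR = c*tau/2 = 1500 * 3.9e-3 / 2 = 2.925

2.925 m


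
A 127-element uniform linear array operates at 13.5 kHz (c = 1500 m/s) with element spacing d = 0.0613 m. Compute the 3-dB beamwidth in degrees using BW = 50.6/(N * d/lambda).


Step 1: lambda = 1500/13500 = 0.11111 m
Step 2: d/lambda = 0.0613/0.11111 = 0.5517
Step 3: BW = 50.6/(N * d/lambda) = 50.6/(127 * 0.5517) = 0.72

0.72 deg


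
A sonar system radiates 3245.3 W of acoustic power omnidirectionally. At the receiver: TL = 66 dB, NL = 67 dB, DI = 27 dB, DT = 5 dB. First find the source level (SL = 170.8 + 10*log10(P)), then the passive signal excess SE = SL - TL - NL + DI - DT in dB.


Step 1: SL = 170.8 + 10*log10(3245.3) = 205.91 dB
Step 2: SE = SL - TL - NL + DI - DT = 205.91 - 66 - 67 + 27 - 5 = 94.91

94.91 dB


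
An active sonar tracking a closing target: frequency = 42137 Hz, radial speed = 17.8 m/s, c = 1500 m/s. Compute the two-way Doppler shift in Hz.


1000.05 Hz


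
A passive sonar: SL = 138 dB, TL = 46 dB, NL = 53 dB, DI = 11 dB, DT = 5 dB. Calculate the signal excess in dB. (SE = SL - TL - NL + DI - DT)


45 dB


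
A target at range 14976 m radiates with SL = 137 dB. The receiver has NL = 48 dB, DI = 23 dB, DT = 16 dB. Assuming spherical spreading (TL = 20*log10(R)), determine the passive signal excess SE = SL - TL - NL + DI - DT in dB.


Step 1: TL = 20*log10(14976) = 83.51 dB
Step 2: SE = 137 - 83.51 - 48 + 23 - 16 = 12.49

12.49 dB


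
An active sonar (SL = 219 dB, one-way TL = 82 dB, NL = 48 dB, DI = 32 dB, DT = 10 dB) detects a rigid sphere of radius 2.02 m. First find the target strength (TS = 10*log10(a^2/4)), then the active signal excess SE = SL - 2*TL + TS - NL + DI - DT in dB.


Step 1: TS = 10*log10(2.02^2/4) = 0.09 dB
Step 2: SE = SL - 2*TL + TS - NL + DI - DT = 219 - 2*82 + (0.09) - 48 + 32 - 10 = 29.09

29.09 dB


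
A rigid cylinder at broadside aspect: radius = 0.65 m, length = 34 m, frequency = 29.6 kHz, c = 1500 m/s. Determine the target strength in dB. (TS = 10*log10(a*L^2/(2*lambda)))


lambda = 1500/29600 = 0.05068 m
TS = 10*log10(0.65*34^2/(2*0.05068)) = 38.7

38.7 dB


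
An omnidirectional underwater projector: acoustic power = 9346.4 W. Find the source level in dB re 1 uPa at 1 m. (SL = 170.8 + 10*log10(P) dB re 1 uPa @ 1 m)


210.51 dB


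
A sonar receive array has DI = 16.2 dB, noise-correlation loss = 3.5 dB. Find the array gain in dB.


AG = DI - L_corr = 16.2 - 3.5 = 12.7

12.7 dB


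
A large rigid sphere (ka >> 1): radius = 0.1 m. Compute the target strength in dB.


-26.02 dB


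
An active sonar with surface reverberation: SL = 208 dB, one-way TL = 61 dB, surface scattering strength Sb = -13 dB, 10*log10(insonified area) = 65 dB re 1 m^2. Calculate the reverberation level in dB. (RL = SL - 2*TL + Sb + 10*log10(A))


RL = SL - 2*TL + Sb + 10*log10(A) = 208 - 2*61 + (-13) + 65 = 138

138 dB


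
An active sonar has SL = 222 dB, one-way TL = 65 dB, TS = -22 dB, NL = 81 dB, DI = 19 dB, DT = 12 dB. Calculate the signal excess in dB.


SE = SL - 2*TL + TS - NL + DI - DT = 222 - 2*65 + (-22) - 81 + 19 - 12 = -4

-4 dB


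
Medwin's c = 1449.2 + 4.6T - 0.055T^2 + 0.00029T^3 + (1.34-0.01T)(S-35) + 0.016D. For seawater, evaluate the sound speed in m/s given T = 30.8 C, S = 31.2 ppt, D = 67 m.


1544.33 m/s


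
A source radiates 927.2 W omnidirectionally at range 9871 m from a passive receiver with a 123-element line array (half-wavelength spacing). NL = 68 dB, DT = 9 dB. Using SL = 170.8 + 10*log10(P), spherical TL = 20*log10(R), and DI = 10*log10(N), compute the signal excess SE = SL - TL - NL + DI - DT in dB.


Step 1: SL = 170.8 + 10*log10(927.2) = 200.47 dB
Step 2: TL = 20*log10(9871) = 79.89 dB
Step 3: DI = 10*log10(123) = 20.9 dB
Step 4: SE = SL - TL - NL + DI - DT = 200.47 - 79.89 - 68 + 20.9 - 9 = 64.48

64.48 dB


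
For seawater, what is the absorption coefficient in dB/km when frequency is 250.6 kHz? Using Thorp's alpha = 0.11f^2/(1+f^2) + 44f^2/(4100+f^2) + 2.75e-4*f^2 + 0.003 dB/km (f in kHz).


f^2 = 62800.36
alpha = 0.11*62800.36/(1+62800.36) + 44*62800.36/(4100+62800.36) + 2.75e-4*62800.36 + 0.003 = 58.687

58.687 dB/km


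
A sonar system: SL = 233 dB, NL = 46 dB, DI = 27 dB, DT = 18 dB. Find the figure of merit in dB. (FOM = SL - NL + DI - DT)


196 dB


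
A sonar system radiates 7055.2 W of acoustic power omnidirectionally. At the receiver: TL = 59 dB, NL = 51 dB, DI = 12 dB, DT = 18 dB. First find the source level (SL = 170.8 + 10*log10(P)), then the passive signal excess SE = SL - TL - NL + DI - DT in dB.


Step 1: SL = 170.8 + 10*log10(7055.2) = 209.29 dB
Step 2: SE = SL - TL - NL + DI - DT = 209.29 - 59 - 51 + 12 - 18 = 93.29

93.29 dB


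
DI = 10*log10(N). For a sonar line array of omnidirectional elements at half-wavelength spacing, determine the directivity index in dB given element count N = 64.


DI = 10*log10(64) = 18.06

18.06 dB


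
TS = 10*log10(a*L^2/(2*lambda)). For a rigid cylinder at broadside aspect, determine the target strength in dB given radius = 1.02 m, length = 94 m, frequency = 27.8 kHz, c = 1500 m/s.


49.22 dB


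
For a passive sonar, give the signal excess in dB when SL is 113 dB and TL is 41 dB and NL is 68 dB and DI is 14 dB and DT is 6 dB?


12 dB


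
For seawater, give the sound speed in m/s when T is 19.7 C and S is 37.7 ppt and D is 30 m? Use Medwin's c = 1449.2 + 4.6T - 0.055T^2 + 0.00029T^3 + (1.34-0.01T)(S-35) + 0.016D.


1524.26 m/s


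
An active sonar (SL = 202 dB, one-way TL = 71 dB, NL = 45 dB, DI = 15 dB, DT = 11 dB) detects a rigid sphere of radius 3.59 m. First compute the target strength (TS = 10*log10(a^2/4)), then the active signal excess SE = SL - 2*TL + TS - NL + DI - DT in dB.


Step 1: TS = 10*log10(3.59^2/4) = 5.08 dB
Step 2: SE = SL - 2*TL + TS - NL + DI - DT = 202 - 2*71 + (5.08) - 45 + 15 - 11 = 24.08

24.08 dB


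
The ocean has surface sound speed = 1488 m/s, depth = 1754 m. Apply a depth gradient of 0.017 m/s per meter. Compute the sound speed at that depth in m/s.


1517.818 m/s


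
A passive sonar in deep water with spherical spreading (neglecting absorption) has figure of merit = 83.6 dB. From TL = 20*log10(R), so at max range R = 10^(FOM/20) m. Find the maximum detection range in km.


15.14 km


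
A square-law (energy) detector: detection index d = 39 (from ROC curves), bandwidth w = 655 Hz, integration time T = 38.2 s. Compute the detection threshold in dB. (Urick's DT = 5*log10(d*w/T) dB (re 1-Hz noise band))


DT = 5*log10(d*w/T) = 5*log10(39 * 655 / 38.2) = 5*log10(668.72) = 14.13

14.13 dB


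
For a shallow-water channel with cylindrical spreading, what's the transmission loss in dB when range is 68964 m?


TL = 10*log10(68964) = 48.39

48.39 dB


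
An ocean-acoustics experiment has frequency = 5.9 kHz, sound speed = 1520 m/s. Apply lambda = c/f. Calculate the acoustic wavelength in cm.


lambda = c/f = 1520 / 5900 = 0.2576 m = 25.76 cm

25.76 cm


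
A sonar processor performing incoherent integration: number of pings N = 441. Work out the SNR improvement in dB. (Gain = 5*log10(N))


Gain = 5*log10(441) = 13.22

13.22 dB


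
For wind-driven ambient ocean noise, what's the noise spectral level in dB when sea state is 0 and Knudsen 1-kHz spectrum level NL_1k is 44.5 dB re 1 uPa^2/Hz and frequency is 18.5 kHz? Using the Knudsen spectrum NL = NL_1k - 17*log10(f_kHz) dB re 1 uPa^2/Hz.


22.96 dB


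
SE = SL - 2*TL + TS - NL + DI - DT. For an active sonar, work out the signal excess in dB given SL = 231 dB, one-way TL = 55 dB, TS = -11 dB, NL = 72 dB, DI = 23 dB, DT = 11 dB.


SE = SL - 2*TL + TS - NL + DI - DT = 231 - 2*55 + (-11) - 72 + 23 - 11 = 50

50 dB


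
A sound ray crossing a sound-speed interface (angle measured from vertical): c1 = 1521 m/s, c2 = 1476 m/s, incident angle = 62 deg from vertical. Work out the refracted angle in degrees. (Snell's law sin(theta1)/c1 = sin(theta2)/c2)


58.96 deg


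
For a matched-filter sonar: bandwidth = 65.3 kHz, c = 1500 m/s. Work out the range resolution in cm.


dR = c/(2*BW) = 1500 / (2 * 65.3e3) = 0.0115 m = 1.15 cm

1.15 cm


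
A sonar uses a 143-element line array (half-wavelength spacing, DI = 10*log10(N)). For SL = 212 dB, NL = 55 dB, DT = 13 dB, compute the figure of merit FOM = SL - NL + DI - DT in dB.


Step 1: DI = 10*log10(143) = 21.55 dB
Step 2: FOM = SL - NL + DI - DT = 212 - 55 + 21.55 - 13 = 165.55

165.55 dB


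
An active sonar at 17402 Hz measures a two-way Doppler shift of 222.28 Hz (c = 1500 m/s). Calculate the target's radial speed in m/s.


9.58 m/s


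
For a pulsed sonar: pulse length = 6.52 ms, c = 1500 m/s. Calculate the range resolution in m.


dR = c*tau/2 = 1500 * 6.52e-3 / 2 = 4.89

4.89 m


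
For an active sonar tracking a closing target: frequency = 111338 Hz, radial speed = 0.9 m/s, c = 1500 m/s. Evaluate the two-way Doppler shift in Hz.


fd = 2*f*v/c = 2 * 111338 * 0.9 / 1500 = 133.61

133.61 Hz


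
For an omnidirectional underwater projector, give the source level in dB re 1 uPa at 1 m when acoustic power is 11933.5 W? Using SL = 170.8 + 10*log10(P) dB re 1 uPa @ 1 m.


211.57 dB


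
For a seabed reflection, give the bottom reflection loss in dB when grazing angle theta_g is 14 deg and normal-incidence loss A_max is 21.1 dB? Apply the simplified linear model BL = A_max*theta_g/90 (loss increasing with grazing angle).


BL = A_max * theta_g / 90 = 21.1 * 14 / 90 = 3.28

3.28 dB


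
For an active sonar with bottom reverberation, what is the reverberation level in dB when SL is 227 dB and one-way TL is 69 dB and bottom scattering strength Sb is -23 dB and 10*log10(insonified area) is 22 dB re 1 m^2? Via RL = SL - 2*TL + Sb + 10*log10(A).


RL = SL - 2*TL + Sb + 10*log10(A) = 227 - 2*69 + (-23) + 22 = 88

88 dB


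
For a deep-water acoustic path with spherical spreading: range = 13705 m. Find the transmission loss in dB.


82.74 dB


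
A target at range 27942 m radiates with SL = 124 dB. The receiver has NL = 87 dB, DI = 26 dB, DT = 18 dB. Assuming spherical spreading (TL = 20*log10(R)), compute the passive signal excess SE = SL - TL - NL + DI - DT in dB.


-43.93 dB


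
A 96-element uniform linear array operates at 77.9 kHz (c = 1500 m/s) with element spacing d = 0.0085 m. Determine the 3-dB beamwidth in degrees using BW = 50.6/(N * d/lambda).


1.19 deg


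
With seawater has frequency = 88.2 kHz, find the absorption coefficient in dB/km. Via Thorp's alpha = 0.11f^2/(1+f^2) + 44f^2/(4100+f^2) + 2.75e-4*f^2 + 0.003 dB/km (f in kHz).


f^2 = 7779.24
alpha = 0.11*7779.24/(1+7779.24) + 44*7779.24/(4100+7779.24) + 2.75e-4*7779.24 + 0.003 = 31.066

31.066 dB/km


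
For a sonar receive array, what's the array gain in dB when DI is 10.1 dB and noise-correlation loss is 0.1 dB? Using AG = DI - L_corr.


AG = DI - L_corr = 10.1 - 0.1 = 10.0

10.0 dB


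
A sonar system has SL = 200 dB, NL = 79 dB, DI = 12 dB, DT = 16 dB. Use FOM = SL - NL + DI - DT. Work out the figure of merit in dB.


FOM = SL - NL + DI - DT = 200 - 79 + 12 - 16 = 117

117 dB


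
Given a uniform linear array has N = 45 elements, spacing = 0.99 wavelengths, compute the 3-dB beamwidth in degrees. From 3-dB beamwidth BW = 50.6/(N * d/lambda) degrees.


BW = 50.6 / (45 * 0.99) = 50.6 / 44.55 = 1.14

1.14 deg


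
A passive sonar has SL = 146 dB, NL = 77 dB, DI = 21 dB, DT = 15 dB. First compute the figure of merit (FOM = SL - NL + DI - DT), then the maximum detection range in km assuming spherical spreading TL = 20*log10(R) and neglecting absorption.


Step 1: FOM = SL - NL + DI - DT = 146 - 77 + 21 - 15 = 75 dB
Step 2: at max range FOM = TL = 20*log10(R), so R = 10^(75/20) = 5623.41 m = 5.62 km

5.62 km


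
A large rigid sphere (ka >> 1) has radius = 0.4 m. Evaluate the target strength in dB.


-13.98 dB


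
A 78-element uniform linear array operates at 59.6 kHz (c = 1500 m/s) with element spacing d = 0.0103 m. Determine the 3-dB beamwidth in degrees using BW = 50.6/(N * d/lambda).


Step 1: lambda = 1500/59600 = 0.02517 m
Step 2: d/lambda = 0.0103/0.02517 = 0.4092
Step 3: BW = 50.6/(N * d/lambda) = 50.6/(78 * 0.4092) = 1.59

1.59 deg


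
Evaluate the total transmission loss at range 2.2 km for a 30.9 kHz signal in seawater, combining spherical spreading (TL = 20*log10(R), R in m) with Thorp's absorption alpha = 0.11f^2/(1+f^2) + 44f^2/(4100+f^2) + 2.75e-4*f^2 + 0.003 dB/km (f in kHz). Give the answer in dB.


85.96 dB


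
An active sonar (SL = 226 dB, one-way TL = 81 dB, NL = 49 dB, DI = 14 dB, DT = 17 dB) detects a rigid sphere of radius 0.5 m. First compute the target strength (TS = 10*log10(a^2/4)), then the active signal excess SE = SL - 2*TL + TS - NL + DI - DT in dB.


Step 1: TS = 10*log10(0.5^2/4) = -12.04 dB
Step 2: SE = SL - 2*TL + TS - NL + DI - DT = 226 - 2*81 + (-12.04) - 49 + 14 - 17 = -0.04

-0.04 dB


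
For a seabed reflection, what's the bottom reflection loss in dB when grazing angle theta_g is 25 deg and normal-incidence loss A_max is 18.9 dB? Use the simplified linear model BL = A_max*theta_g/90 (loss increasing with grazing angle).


5.25 dB


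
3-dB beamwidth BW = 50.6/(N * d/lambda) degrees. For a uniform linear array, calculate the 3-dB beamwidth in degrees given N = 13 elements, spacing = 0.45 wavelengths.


BW = 50.6 / (13 * 0.45) = 50.6 / 5.85 = 8.65

8.65 deg


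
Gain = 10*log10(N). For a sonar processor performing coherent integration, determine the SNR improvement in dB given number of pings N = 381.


Gain = 10*log10(381) = 25.81

25.81 dB


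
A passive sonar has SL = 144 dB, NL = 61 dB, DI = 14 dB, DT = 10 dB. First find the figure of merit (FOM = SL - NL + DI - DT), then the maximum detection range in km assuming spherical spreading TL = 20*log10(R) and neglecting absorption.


Step 1: FOM = SL - NL + DI - DT = 144 - 61 + 14 - 10 = 87 dB
Step 2: at max range FOM = TL = 20*log10(R), so R = 10^(87/20) = 22387.21 m = 22.39 km

22.39 km


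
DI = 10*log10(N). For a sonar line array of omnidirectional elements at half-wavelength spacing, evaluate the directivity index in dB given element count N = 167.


DI = 10*log10(167) = 22.23

22.23 dB


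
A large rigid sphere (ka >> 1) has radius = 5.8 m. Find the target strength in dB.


TS = 10*log10(5.8^2 / 4) = 10*log10(8.41) = 9.25

9.25 dB


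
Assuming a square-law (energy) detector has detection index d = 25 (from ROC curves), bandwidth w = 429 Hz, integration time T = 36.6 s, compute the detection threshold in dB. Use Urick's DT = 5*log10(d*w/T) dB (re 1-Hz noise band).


12.33 dB


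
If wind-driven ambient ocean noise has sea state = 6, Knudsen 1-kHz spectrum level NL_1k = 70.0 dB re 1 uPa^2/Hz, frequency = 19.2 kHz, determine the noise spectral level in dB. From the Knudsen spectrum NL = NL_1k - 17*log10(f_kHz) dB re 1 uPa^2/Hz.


NL = NL_1k - 17*log10(f_kHz) = 70.0 - 17*log10(19.2) = 70.0 - (21.82) = 48.18

48.18 dB


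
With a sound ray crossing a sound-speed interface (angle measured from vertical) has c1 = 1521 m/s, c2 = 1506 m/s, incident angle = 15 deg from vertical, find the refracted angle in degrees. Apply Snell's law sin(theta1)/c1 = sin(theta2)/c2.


sin(theta2) = (c2/c1)*sin(theta1) = (1506/1521)*sin(15 deg) = 0.25627
theta2 = arcsin(0.25627) = 14.85

14.85 deg


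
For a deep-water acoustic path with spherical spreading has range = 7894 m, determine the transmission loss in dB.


77.95 dB


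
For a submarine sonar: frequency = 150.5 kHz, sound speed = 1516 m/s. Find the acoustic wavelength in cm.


lambda = c/f = 1516 / 150500 = 0.0101 m = 1.01 cm

1.01 cm


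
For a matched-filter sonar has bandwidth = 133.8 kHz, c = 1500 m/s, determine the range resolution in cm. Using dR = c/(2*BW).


dR = c/(2*BW) = 1500 / (2 * 133.8e3) = 0.0056 m = 0.56 cm

0.56 cm


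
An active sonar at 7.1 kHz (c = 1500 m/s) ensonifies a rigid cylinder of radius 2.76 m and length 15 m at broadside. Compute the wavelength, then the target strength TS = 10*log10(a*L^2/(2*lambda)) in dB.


Step 1: lambda = c/f = 1500/7100 = 0.21127 m
Step 2: TS = 10*log10(a*L^2/(2*lambda)) = 10*log10(2.76*15^2/(2*0.21127)) = 31.67

31.67 dB


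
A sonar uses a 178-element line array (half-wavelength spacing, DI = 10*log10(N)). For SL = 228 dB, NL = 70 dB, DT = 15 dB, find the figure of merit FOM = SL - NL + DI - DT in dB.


165.5 dB


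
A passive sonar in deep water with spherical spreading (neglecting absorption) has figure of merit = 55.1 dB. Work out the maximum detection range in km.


At max range FOM = TL, so 20*log10(R) = 55.1
R = 10^(55.1/20) = 568.85 m = 0.57 km

0.57 km


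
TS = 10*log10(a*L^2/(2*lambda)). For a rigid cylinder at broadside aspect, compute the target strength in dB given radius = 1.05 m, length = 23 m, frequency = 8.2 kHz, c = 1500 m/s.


lambda = 1500/8200 = 0.18293 m
TS = 10*log10(1.05*23^2/(2*0.18293)) = 31.81

31.81 dB


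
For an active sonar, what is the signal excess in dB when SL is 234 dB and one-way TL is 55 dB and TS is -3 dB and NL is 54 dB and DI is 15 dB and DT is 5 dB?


SE = SL - 2*TL + TS - NL + DI - DT = 234 - 2*55 + (-3) - 54 + 15 - 5 = 77

77 dB


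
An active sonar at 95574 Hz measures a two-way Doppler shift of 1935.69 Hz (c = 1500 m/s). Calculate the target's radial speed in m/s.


15.19 m/s


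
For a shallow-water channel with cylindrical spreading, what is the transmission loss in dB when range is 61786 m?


TL = 10*log10(61786) = 47.91

47.91 dB


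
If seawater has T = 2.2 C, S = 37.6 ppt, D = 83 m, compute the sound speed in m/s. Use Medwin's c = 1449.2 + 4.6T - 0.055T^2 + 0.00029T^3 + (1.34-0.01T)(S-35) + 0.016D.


1463.81 m/s


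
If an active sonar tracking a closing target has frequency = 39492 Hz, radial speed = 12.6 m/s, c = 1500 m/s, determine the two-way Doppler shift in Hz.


fd = 2*f*v/c = 2 * 39492 * 12.6 / 1500 = 663.47

663.47 Hz


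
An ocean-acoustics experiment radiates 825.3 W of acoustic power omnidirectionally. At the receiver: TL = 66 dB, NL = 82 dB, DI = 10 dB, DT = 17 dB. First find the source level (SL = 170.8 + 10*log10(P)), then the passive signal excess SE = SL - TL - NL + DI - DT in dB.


Step 1: SL = 170.8 + 10*log10(825.3) = 199.97 dB
Step 2: SE = SL - TL - NL + DI - DT = 199.97 - 66 - 82 + 10 - 17 = 44.97

44.97 dB


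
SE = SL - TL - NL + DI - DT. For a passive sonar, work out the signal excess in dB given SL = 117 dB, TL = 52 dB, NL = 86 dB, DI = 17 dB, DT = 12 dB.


SE = SL - TL - NL + DI - DT = 117 - 52 - 86 + 17 - 12 = -16

-16 dB


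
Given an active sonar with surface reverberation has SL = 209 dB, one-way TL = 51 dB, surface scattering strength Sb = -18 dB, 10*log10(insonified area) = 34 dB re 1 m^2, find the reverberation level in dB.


RL = SL - 2*TL + Sb + 10*log10(A) = 209 - 2*51 + (-18) + 34 = 123

123 dB


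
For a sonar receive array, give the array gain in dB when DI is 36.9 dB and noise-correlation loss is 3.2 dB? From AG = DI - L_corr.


AG = DI - L_corr = 36.9 - 3.2 = 33.7

33.7 dB


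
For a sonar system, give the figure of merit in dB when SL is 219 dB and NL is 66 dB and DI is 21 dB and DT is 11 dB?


FOM = SL - NL + DI - DT = 219 - 66 + 21 - 11 = 163

163 dB


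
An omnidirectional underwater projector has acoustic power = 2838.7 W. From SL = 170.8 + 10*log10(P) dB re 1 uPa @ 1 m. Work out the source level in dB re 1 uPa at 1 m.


SL = 170.8 + 10*log10(2838.7) = 170.8 + 34.53 = 205.33

205.33 dB


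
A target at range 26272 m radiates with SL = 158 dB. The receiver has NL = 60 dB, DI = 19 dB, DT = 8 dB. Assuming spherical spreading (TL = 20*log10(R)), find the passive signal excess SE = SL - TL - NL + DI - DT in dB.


Step 1: TL = 20*log10(26272) = 88.39 dB
Step 2: SE = 158 - 88.39 - 60 + 19 - 8 = 20.61

20.61 dB


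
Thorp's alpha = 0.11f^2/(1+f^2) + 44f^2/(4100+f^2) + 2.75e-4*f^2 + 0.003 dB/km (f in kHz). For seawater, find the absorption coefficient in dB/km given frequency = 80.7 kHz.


28.905 dB/km


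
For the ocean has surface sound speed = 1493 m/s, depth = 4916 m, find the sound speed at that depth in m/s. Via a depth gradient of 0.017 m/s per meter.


c = 1493 + 0.017 * 4916 = 1576.572

1576.572 m/s


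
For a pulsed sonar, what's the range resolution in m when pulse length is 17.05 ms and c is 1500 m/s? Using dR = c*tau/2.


dR = c*tau/2 = 1500 * 17.05e-3 / 2 = 12.7875

12.7875 m


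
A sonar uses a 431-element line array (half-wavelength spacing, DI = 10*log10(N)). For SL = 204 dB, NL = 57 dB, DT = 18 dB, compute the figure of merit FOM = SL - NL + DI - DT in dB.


155.34 dB


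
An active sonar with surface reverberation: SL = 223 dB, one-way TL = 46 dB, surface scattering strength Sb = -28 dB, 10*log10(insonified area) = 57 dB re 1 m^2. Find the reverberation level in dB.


160 dB


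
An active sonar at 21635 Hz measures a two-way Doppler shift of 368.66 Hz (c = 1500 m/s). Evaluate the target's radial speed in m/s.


From fd = 2*f*v/c, v = c*fd/(2*f) = 1500 * 368.66 / (2*21635) = 12.78

12.78 m/s


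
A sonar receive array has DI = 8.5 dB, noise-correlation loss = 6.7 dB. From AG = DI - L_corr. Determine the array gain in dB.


AG = DI - L_corr = 8.5 - 6.7 = 1.8

1.8 dB


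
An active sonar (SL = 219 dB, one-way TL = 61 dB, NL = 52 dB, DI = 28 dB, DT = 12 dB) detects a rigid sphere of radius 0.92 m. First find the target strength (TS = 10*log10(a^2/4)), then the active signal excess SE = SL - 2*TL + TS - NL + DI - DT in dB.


Step 1: TS = 10*log10(0.92^2/4) = -6.74 dB
Step 2: SE = SL - 2*TL + TS - NL + DI - DT = 219 - 2*61 + (-6.74) - 52 + 28 - 12 = 54.26

54.26 dB


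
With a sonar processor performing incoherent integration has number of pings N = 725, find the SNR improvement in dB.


Gain = 5*log10(725) = 14.3

14.3 dB


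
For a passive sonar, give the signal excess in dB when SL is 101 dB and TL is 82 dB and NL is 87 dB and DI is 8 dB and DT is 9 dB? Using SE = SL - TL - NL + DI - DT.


SE = SL - TL - NL + DI - DT = 101 - 82 - 87 + 8 - 9 = -69

-69 dB


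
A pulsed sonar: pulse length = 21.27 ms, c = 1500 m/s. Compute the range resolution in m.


15.9525 m


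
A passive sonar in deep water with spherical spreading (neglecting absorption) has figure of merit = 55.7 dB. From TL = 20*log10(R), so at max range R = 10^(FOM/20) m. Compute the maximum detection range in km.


0.61 km


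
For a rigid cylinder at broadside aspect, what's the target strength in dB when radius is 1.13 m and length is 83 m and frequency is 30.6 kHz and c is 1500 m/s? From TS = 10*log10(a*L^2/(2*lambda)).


lambda = 1500/30600 = 0.04902 m
TS = 10*log10(1.13*83^2/(2*0.04902)) = 49.0

49.0 dB


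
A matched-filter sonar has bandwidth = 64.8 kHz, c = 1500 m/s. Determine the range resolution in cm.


1.16 cm


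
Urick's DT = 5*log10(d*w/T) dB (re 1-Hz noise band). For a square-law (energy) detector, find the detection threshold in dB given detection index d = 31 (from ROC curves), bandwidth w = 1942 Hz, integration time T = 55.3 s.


DT = 5*log10(d*w/T) = 5*log10(31 * 1942 / 55.3) = 5*log10(1088.64) = 15.18

15.18 dB


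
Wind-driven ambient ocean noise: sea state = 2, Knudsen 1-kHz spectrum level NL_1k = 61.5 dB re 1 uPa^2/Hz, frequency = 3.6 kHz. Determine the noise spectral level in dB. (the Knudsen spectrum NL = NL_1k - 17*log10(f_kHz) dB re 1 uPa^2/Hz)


NL = NL_1k - 17*log10(f_kHz) = 61.5 - 17*log10(3.6) = 61.5 - (9.46) = 52.04

52.04 dB


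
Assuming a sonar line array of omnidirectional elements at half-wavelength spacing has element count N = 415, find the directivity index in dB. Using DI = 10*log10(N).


DI = 10*log10(415) = 26.18

26.18 dB


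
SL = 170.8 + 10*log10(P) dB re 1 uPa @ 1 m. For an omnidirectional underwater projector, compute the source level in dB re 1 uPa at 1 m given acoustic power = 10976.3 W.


SL = 170.8 + 10*log10(10976.3) = 170.8 + 40.4 = 211.2

211.2 dB


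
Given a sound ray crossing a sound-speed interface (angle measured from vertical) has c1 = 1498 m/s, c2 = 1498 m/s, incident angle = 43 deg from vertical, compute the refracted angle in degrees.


43.0 deg


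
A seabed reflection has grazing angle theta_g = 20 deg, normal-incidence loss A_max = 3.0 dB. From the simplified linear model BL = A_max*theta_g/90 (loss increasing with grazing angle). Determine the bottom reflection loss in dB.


0.67 dB


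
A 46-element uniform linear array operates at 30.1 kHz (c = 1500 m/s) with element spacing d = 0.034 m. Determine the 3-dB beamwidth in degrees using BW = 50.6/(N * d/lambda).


Step 1: lambda = 1500/30100 = 0.04983 m
Step 2: d/lambda = 0.034/0.04983 = 0.6823
Step 3: BW = 50.6/(N * d/lambda) = 50.6/(46 * 0.6823) = 1.61

1.61 deg


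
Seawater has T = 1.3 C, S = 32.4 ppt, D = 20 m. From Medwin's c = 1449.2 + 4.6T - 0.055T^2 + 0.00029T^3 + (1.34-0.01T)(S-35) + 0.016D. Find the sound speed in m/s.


c = 1449.2 + 4.6*1.3 - 0.055*1.3^2 + 0.00029*1.3^3 + (1.34 - 0.01*1.3)*(32.4 - 35) + 0.016*20 = 1451.96

1451.96 m/s


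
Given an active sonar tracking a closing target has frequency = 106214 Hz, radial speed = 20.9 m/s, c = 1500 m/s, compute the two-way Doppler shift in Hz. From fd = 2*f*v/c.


fd = 2*f*v/c = 2 * 106214 * 20.9 / 1500 = 2959.83

2959.83 Hz


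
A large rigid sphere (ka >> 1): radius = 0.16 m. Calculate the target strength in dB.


TS = 10*log10(0.16^2 / 4) = 10*log10(0.0064) = -21.94

-21.94 dB


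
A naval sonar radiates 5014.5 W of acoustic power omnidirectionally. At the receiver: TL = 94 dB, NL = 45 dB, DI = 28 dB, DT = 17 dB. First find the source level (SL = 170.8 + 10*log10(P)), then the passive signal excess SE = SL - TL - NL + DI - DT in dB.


Step 1: SL = 170.8 + 10*log10(5014.5) = 207.8 dB
Step 2: SE = SL - TL - NL + DI - DT = 207.8 - 94 - 45 + 28 - 17 = 79.8

79.8 dB


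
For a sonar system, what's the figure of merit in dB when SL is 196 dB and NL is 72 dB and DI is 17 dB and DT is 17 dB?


FOM = SL - NL + DI - DT = 196 - 72 + 17 - 17 = 124

124 dB


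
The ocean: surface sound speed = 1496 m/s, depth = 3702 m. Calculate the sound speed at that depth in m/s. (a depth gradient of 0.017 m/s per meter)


c = 1496 + 0.017 * 3702 = 1558.934

1558.934 m/s


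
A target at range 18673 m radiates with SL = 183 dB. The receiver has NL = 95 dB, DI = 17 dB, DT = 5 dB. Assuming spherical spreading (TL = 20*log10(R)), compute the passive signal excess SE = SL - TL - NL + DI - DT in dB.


14.58 dB


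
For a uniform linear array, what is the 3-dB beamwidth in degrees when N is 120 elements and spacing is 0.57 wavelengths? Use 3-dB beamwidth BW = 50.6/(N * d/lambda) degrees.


BW = 50.6 / (120 * 0.57) = 50.6 / 68.4 = 0.74

0.74 deg


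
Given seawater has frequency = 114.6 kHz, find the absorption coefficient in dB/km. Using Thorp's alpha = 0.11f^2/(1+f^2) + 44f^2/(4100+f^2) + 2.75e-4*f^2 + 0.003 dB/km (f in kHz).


37.256 dB/km


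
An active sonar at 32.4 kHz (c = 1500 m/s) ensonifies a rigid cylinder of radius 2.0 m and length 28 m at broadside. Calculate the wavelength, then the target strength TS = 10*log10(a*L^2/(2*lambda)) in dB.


Step 1: lambda = c/f = 1500/32400 = 0.0463 m
Step 2: TS = 10*log10(a*L^2/(2*lambda)) = 10*log10(2.0*28^2/(2*0.0463)) = 42.29

42.29 dB


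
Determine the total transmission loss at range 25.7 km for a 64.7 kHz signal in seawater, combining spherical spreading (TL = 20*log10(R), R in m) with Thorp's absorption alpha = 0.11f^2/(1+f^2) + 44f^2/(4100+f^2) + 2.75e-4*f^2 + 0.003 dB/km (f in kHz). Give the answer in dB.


691.96 dB


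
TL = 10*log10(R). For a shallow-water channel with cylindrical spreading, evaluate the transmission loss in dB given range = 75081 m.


48.76 dB


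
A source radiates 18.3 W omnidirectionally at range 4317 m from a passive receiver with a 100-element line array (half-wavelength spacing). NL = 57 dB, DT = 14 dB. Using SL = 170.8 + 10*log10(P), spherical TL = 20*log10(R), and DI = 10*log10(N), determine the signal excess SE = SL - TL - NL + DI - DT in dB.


Step 1: SL = 170.8 + 10*log10(18.3) = 183.42 dB
Step 2: TL = 20*log10(4317) = 72.7 dB
Step 3: DI = 10*log10(100) = 20.0 dB
Step 4: SE = SL - TL - NL + DI - DT = 183.42 - 72.7 - 57 + 20.0 - 14 = 59.72

59.72 dB


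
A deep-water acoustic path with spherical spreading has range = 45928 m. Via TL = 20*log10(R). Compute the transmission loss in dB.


TL = 20*log10(45928) = 93.24

93.24 dB


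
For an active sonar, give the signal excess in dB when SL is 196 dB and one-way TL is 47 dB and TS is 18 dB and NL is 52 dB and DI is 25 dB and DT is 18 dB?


SE = SL - 2*TL + TS - NL + DI - DT = 196 - 2*47 + (18) - 52 + 25 - 18 = 75

75 dB


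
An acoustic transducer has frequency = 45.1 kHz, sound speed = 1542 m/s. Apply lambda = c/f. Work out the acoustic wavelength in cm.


3.42 cm


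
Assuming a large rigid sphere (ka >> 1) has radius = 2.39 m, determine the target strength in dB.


1.55 dB


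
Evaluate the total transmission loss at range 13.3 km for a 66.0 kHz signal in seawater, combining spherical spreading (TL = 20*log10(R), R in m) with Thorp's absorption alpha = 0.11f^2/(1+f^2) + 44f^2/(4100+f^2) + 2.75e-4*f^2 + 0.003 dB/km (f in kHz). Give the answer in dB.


401.37 dB


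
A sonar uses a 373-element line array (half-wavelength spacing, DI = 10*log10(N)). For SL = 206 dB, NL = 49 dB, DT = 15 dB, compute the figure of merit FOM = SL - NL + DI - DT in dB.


167.72 dB


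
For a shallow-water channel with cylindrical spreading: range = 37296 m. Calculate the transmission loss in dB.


TL = 10*log10(37296) = 45.72

45.72 dB


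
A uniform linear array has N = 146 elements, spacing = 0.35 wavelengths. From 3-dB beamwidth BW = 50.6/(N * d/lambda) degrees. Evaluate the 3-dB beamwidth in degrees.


BW = 50.6 / (146 * 0.35) = 50.6 / 51.1 = 0.99

0.99 deg


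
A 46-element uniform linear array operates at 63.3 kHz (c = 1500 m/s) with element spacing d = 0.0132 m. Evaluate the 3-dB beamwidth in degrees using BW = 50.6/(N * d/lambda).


Step 1: lambda = 1500/63300 = 0.0237 m
Step 2: d/lambda = 0.0132/0.0237 = 0.557
Step 3: BW = 50.6/(N * d/lambda) = 50.6/(46 * 0.557) = 1.97

1.97 deg


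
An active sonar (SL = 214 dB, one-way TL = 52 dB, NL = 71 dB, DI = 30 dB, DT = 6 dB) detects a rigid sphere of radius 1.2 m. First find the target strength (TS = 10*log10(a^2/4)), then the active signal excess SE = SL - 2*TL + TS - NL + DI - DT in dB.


Step 1: TS = 10*log10(1.2^2/4) = -4.44 dB
Step 2: SE = SL - 2*TL + TS - NL + DI - DT = 214 - 2*52 + (-4.44) - 71 + 30 - 6 = 58.56

58.56 dB


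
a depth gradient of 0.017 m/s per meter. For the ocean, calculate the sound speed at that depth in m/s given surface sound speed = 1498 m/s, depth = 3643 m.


c = 1498 + 0.017 * 3643 = 1559.931

1559.931 m/s


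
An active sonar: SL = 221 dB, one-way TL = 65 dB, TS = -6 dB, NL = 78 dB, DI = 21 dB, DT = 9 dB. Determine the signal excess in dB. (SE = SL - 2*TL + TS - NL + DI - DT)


19 dB


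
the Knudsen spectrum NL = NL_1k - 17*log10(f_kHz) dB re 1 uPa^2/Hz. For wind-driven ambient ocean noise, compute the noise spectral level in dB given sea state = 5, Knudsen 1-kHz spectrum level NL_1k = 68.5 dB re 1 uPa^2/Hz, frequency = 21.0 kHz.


NL = NL_1k - 17*log10(f_kHz) = 68.5 - 17*log10(21.0) = 68.5 - (22.48) = 46.02

46.02 dB


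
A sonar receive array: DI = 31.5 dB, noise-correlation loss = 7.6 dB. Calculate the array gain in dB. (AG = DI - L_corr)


AG = DI - L_corr = 31.5 - 7.6 = 23.9

23.9 dB


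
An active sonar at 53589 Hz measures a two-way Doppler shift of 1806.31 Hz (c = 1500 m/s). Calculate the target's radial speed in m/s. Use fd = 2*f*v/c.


From fd = 2*f*v/c, v = c*fd/(2*f) = 1500 * 1806.31 / (2*53589) = 25.28

25.28 m/s


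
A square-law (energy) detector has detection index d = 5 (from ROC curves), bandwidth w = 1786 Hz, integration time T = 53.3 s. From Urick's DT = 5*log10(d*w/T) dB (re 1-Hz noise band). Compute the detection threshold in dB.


11.12 dB
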